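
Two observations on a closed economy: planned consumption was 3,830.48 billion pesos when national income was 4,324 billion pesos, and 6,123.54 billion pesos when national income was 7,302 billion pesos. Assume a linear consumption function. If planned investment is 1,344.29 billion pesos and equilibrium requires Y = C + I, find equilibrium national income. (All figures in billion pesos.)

MPC = (6123.54 − 3830.48)/(7302 − 4324) = 2293.06/2978 = 0.77
a = 3830.48 − 0.77(4324) = 501
Equilibrium: Y = 501 + 0.77Y + 1344.29
0.23Y = 1845.29, so Y = 1845.29/0.23 = 8023

Y = 8023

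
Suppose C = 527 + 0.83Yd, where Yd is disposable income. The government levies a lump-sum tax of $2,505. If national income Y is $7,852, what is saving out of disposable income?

Yd = Y − T = 7852 − 2505 = 5347
C = 527 + 0.83(5347) = 527 + 4438.01 = 4965.01
S = Yd − C = 5347 − 4965.01 = 381.99

S = 381.99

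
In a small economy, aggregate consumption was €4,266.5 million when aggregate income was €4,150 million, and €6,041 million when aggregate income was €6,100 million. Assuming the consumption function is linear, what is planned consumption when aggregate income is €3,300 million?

C = 3493

MPC = (6041 − 4266.5)/(6100 − 4150) = 1774.5/1950 = 0.91
a = 4266.5 − 0.91(4150) = 4266.5 − 3776.5 = 490
C = 490 + 0.91(3300) = 490 + 3003 = 3493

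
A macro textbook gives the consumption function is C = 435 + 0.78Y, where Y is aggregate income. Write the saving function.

S = -435 + 0.22Y

S = Y − C = Y − (435 + 0.78Y) = -435 + (1 − 0.78)Y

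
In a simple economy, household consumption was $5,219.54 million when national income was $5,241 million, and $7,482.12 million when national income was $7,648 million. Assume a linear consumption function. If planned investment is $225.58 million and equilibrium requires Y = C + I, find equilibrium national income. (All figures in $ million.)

Y = 8643

MPC = (7482.12 − 5219.54)/(7648 − 5241) = 2262.58/2407 = 0.94
a = 5219.54 − 0.94(5241) = 293
Equilibrium: Y = 293 + 0.94Y + 225.58
0.06Y = 518.58, so Y = 518.58/0.06 = 8643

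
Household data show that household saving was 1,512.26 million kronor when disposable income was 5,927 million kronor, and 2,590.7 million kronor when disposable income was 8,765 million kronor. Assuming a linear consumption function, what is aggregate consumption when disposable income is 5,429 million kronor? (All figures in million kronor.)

C = 4105.98

MPS = ΔS/ΔY = (2590.7 − 1512.26)/(8765 − 5927) = 1078.44/2838 = 0.38
MPC = 1 − MPS = 0.62
Autonomous saving = 1512.26 − 0.38(5927) = -740, so a = 740
C = 740 + 0.62(5429) = 740 + 3365.98 = 4105.98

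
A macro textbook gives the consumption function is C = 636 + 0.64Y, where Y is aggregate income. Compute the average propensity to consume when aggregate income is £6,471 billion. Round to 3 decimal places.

C = 636 + 0.64(6471) = 4777.44
APC = C/Y = 4777.44/6471 = 0.738

APC = 0.738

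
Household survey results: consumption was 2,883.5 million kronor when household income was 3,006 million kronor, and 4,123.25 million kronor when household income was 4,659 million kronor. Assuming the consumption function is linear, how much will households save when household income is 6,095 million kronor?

MPC = (4123.25 − 2883.5)/(4659 − 3006) = 1239.75/1653 = 0.75
a = 2883.5 − 0.75(3006) = 2883.5 − 2254.5 = 629
C = 629 + 0.75(6095) = 5200.25
S = 6095 − 5200.25 = 894.75

S = 894.75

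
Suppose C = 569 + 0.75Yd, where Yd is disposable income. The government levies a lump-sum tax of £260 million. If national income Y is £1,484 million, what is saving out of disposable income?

S = -263

Yd = Y − T = 1484 − 260 = 1224
C = 569 + 0.75(1224) = 569 + 918 = 1487
S = Yd − C = 1224 − 1487 = -263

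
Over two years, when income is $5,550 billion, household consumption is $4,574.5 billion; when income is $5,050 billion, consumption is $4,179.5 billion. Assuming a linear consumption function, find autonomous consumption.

MPC = ΔC/ΔY = (4574.5 − 4179.5)/(5550 − 5050) = 395/500 = 0.79
a = C − MPC·Y = 4179.5 − 0.79(5050) = 4179.5 − 3989.5 = 190

a = 190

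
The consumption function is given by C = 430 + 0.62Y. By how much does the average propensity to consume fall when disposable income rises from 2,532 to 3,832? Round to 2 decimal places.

At Y = 2532: C = 430 + 0.62(2532) = 1999.84, APC = 1999.84/2532 = 0.790
At Y = 3832: C = 2805.84, APC = 2805.84/3832 = 0.732
Fall in APC = 0.790 − 0.732 = 0.058 ≈ 0.06

ΔAPC = 0.06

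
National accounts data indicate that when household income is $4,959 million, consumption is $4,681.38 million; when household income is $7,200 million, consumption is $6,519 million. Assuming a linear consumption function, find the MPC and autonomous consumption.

MPC = ΔC/ΔY = (6519 − 4681.38)/(7200 − 4959) = 1837.62/2241 = 0.82
a = C − MPC·Y = 4681.38 − 0.82(4959) = 4681.38 − 4066.38 = 615

MPC = 0.82; a = 615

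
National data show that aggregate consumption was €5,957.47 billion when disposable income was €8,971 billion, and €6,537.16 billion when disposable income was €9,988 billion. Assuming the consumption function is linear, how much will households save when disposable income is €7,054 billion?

MPC = (6537.16 − 5957.47)/(9988 − 8971) = 579.69/1017 = 0.57
a = 5957.47 − 0.57(8971) = 5957.47 − 5113.47 = 844
C = 844 + 0.57(7054) = 4864.78
S = 7054 − 4864.78 = 2189.22

S = 2189.22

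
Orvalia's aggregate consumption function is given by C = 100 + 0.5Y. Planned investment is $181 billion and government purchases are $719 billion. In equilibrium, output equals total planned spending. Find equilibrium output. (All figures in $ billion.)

Y = C + I + G = 100 + 0.5Y + 181 + 719
Y − 0.5Y = 1000
0.5Y = 1000, so Y = 1000/0.5 = 2000

Y = 2000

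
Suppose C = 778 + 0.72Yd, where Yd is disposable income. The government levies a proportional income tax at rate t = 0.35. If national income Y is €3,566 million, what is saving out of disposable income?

S = -128.988

Yd = (1 − 0.35)(3566) = 0.65(3566) = 2317.9
C = 778 + 0.72(2317.9) = 778 + 1668.888 = 2446.888
S = Yd − C = 2317.9 − 2446.888 = -128.988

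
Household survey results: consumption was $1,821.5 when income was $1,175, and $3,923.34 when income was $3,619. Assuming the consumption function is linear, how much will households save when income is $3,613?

S = -305.18

MPC = (3923.34 − 1821.5)/(3619 − 1175) = 2101.84/2444 = 0.86
a = 1821.5 − 0.86(1175) = 1821.5 − 1010.5 = 811
C = 811 + 0.86(3613) = 3918.18
S = 3613 − 3918.18 = -305.18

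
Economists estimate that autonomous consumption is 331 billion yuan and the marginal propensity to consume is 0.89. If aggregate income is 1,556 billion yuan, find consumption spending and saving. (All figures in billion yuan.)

C = 1715.84; S = -159.84

C = 331 + 0.89(1556) = 331 + 1384.84 = 1715.84
S = Y − C = 1556 − 1715.84 = -159.84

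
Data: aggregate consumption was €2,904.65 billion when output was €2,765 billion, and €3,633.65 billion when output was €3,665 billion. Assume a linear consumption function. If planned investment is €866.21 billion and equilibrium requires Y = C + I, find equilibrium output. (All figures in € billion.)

Y = 8059

MPC = (3633.65 − 2904.65)/(3665 − 2765) = 729/900 = 0.81
a = 2904.65 − 0.81(2765) = 665
Equilibrium: Y = 665 + 0.81Y + 866.21
0.19Y = 1531.21, so Y = 1531.21/0.19 = 8059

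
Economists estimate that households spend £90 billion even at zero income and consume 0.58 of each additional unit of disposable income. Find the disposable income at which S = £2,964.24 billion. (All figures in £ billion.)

S = Y − C = -90 + 0.42Y
-90 + 0.42Y = 2964.24, so 0.42Y = 3054.24 and Y = 7272

Y = 7272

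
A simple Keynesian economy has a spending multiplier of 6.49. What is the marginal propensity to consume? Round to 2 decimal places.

MPC = 0.85

k = 1/(1 − MPC), so 1 − MPC = 1/k = 1/6.49 = 0.1541
MPC = 1 − 0.1541 = 0.85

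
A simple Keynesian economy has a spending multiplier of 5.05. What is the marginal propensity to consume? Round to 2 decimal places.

MPC = 0.80

k = 1/(1 − MPC), so 1 − MPC = 1/k = 1/5.05 = 0.1980
MPC = 1 − 0.1980 = 0.80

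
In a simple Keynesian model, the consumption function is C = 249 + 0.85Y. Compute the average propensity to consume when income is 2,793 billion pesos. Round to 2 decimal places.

C = 249 + 0.85(2793) = 2623.05
APC = C/Y = 2623.05/2793 = 0.94

APC = 0.94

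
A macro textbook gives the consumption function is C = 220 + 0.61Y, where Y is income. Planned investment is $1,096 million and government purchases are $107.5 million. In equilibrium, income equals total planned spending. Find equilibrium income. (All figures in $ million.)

Y = 3650

Y = C + I + G = 220 + 0.61Y + 1096 + 107.5
Y − 0.61Y = 1423.5
0.39Y = 1423.5, so Y = 1423.5/0.39 = 3650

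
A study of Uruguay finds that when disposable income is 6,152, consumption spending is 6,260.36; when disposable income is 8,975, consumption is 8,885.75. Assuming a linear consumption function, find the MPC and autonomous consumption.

MPC = 0.93; a = 539

MPC = ΔC/ΔY = (8885.75 − 6260.36)/(8975 − 6152) = 2625.39/2823 = 0.93
a = C − MPC·Y = 6260.36 − 0.93(6152) = 6260.36 − 5721.36 = 539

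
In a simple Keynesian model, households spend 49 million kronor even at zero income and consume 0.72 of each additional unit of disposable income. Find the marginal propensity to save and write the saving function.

MPS = 0.28; S = -49 + 0.28Y

MPS = 1 − MPC = 1 − 0.72 = 0.28
S = Y − C = -49 + 0.28Y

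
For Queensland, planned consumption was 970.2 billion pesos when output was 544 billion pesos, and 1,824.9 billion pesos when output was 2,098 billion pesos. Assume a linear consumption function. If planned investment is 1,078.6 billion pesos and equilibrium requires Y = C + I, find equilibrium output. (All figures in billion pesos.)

MPC = (1824.9 − 970.2)/(2098 − 544) = 854.7/1554 = 0.55
a = 970.2 − 0.55(544) = 671
Equilibrium: Y = 671 + 0.55Y + 1078.6
0.45Y = 1749.6, so Y = 1749.6/0.45 = 3888

Y = 3888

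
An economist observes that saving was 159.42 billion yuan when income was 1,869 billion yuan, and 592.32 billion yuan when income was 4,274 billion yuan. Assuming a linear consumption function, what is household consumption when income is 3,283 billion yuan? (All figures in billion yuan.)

MPS = ΔS/ΔY = (592.32 − 159.42)/(4274 − 1869) = 432.9/2405 = 0.18
MPC = 1 − MPS = 0.82
Autonomous saving = 159.42 − 0.18(1869) = -177, so a = 177
C = 177 + 0.82(3283) = 177 + 2692.06 = 2869.06

C = 2869.06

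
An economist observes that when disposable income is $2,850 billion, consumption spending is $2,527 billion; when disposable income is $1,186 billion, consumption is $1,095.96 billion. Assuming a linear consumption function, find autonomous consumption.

a = 76

MPC = ΔC/ΔY = (2527 − 1095.96)/(2850 − 1186) = 1431.04/1664 = 0.86
a = C − MPC·Y = 1095.96 − 0.86(1186) = 1095.96 − 1019.96 = 76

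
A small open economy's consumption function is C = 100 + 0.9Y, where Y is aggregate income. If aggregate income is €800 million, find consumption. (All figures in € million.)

C = 820

C = 100 + 0.9(800) = 100 + 720 = 820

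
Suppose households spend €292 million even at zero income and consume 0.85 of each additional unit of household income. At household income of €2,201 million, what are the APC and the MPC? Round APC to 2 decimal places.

APC = 0.98; MPC = 0.85

MPC = 0.85 (the slope of the consumption function)
C = 292 + 0.85(2201) = 2162.85, so APC = 2162.85/2201 = 0.98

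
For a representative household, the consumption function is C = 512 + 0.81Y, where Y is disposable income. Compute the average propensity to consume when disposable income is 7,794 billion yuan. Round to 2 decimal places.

C = 512 + 0.81(7794) = 6825.14
APC = C/Y = 6825.14/7794 = 0.88

APC = 0.88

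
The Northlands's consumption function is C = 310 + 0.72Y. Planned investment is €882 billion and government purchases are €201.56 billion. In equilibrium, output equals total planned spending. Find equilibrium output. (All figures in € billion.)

Y = C + I + G = 310 + 0.72Y + 882 + 201.56
Y − 0.72Y = 1393.56
0.28Y = 1393.56, so Y = 1393.56/0.28 = 4977

Y = 4977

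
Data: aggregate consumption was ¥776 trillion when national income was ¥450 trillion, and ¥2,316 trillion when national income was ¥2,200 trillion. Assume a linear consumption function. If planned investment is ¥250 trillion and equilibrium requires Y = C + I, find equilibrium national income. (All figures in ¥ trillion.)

MPC = (2316 − 776)/(2200 − 450) = 1540/1750 = 0.88
a = 776 − 0.88(450) = 380
Equilibrium: Y = 380 + 0.88Y + 250
0.12Y = 630, so Y = 630/0.12 = 5250

Y = 5250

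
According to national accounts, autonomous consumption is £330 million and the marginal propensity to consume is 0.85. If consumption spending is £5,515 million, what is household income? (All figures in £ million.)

330 + 0.85Y = 5515
0.85Y = 5185, so Y = 5185/0.85 = 6100

Y = 6100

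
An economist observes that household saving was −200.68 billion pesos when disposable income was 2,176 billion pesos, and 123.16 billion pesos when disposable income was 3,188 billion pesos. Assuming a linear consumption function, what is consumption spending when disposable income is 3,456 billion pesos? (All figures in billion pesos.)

MPS = ΔS/ΔY = (123.16 − (-200.68))/(3188 − 2176) = 323.84/1012 = 0.32
MPC = 1 − MPS = 0.68
Autonomous saving = -200.68 − 0.32(2176) = -897, so a = 897
C = 897 + 0.68(3456) = 897 + 2350.08 = 3247.08

C = 3247.08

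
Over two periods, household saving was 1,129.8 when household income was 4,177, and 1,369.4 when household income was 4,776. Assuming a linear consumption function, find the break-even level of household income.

MPS = ΔS/ΔY = (1369.4 − 1129.8)/(4776 − 4177) = 239.6/599 = 0.4
MPC = 1 − MPS = 0.6
From S(4177) = 1129.8: −a + 0.4(4177) = 1129.8, so a = 1670.8 − 1129.8 = 541
Break-even (S = 0): Y = a/MPS = 541/0.4 = 1352.5

Y = 1352.5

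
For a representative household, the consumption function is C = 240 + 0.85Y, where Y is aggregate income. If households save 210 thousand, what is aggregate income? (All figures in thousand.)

Y = 3000

S = Y − C = -240 + 0.15Y
-240 + 0.15Y = 210, so 0.15Y = 450 and Y = 3000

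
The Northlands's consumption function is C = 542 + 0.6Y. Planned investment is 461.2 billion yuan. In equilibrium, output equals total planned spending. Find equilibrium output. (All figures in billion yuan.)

Y = 2508

Y = C + I = 542 + 0.6Y + 461.2
Y − 0.6Y = 1003.2
0.4Y = 1003.2, so Y = 1003.2/0.4 = 2508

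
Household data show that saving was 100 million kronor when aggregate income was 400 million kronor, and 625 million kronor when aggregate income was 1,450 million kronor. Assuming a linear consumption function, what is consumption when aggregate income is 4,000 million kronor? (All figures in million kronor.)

C = 2100

MPS = ΔS/ΔY = (625 − 100)/(1450 − 400) = 525/1050 = 0.5
MPC = 1 − MPS = 0.5
Autonomous saving = 100 − 0.5(400) = -100, so a = 100
C = 100 + 0.5(4000) = 100 + 2000 = 2100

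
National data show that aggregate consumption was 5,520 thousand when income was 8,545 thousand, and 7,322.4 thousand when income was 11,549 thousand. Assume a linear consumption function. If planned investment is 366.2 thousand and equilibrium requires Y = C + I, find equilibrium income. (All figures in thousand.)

MPC = (7322.4 − 5520)/(11549 − 8545) = 1802.4/3004 = 0.6
a = 5520 − 0.6(8545) = 393
Equilibrium: Y = 393 + 0.6Y + 366.2
0.4Y = 759.2, so Y = 759.2/0.4 = 1898

Y = 1898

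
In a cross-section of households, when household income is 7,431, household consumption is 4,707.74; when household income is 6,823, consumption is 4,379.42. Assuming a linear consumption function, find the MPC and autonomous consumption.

MPC = 0.54; a = 695

MPC = ΔC/ΔY = (4707.74 − 4379.42)/(7431 − 6823) = 328.32/608 = 0.54
a = C − MPC·Y = 4379.42 − 0.54(6823) = 4379.42 − 3684.42 = 695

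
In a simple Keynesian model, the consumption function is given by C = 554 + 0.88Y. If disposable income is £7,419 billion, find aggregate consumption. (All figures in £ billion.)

C = 554 + 0.88(7419) = 554 + 6528.72 = 7082.72

C = 7082.72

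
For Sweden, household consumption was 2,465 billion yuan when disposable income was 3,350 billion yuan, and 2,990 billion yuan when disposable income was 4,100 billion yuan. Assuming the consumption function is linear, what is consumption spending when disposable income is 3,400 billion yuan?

MPC = (2990 − 2465)/(4100 − 3350) = 525/750 = 0.7
a = 2465 − 0.7(3350) = 2465 − 2345 = 120
C = 120 + 0.7(3400) = 120 + 2380 = 2500

C = 2500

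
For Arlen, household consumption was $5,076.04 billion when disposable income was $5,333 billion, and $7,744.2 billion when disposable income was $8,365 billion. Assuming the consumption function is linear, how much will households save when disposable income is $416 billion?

MPC = (7744.2 − 5076.04)/(8365 − 5333) = 2668.16/3032 = 0.88
a = 5076.04 − 0.88(5333) = 5076.04 − 4693.04 = 383
C = 383 + 0.88(416) = 749.08
S = 416 − 749.08 = -333.08

S = -333.08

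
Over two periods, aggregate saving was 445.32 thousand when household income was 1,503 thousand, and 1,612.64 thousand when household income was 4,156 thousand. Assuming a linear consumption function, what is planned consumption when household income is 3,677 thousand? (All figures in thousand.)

C = 2275.12

MPS = ΔS/ΔY = (1612.64 − 445.32)/(4156 − 1503) = 1167.32/2653 = 0.44
MPC = 1 − MPS = 0.56
Autonomous saving = 445.32 − 0.44(1503) = -216, so a = 216
C = 216 + 0.56(3677) = 216 + 2059.12 = 2275.12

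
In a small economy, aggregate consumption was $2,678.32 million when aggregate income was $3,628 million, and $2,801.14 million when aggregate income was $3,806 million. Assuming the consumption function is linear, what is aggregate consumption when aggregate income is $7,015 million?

C = 5015.35

MPC = (2801.14 − 2678.32)/(3806 − 3628) = 122.82/178 = 0.69
a = 2678.32 − 0.69(3628) = 2678.32 − 2503.32 = 175
C = 175 + 0.69(7015) = 175 + 4840.35 = 5015.35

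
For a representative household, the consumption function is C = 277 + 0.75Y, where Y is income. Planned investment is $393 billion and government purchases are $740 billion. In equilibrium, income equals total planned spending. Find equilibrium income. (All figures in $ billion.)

Y = 5640

Y = C + I + G = 277 + 0.75Y + 393 + 740
Y − 0.75Y = 1410
0.25Y = 1410, so Y = 1410/0.25 = 5640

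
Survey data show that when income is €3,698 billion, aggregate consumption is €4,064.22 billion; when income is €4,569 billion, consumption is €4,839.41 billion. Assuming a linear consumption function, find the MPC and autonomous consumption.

MPC = 0.89; a = 773

MPC = ΔC/ΔY = (4839.41 − 4064.22)/(4569 − 3698) = 775.19/871 = 0.89
a = C − MPC·Y = 4064.22 − 0.89(3698) = 4064.22 − 3291.22 = 773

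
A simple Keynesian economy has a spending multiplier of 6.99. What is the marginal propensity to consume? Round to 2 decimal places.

MPC = 0.86

k = 1/(1 − MPC), so 1 − MPC = 1/k = 1/6.99 = 0.1431
MPC = 1 − 0.1431 = 0.86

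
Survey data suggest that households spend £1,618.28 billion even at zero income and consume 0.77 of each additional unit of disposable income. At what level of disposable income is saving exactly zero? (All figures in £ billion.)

Y = 7036

At break-even, C = Y: 1618.28 + 0.77Y = Y
0.23Y = 1618.28, so Y = 1618.28/0.23 = 7036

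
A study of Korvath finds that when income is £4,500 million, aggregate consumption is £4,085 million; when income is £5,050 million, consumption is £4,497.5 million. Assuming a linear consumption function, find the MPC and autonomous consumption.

MPC = ΔC/ΔY = (4497.5 − 4085)/(5050 − 4500) = 412.5/550 = 0.75
a = C − MPC·Y = 4085 − 0.75(4500) = 4085 − 3375 = 710

MPC = 0.75; a = 710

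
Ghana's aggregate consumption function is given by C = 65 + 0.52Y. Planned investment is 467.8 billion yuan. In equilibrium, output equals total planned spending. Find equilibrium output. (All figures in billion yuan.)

Y = C + I = 65 + 0.52Y + 467.8
Y − 0.52Y = 532.8
0.48Y = 532.8, so Y = 532.8/0.48 = 1110

Y = 1110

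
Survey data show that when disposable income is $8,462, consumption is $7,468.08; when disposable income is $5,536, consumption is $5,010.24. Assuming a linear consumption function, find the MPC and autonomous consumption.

MPC = ΔC/ΔY = (7468.08 − 5010.24)/(8462 − 5536) = 2457.84/2926 = 0.84
a = C − MPC·Y = 5010.24 − 0.84(5536) = 5010.24 − 4650.24 = 360

MPC = 0.84; a = 360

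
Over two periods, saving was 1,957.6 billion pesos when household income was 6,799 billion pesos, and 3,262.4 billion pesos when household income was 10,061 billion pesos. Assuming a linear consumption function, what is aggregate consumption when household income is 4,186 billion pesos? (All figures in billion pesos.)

C = 3273.6

MPS = ΔS/ΔY = (3262.4 − 1957.6)/(10061 − 6799) = 1304.8/3262 = 0.4
MPC = 1 − MPS = 0.6
Autonomous saving = 1957.6 − 0.4(6799) = -762, so a = 762
C = 762 + 0.6(4186) = 762 + 2511.6 = 3273.6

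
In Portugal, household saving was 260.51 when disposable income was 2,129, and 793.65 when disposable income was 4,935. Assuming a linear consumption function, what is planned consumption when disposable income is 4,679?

C = 3933.99

MPS = ΔS/ΔY = (793.65 − 260.51)/(4935 − 2129) = 533.14/2806 = 0.19
MPC = 1 − MPS = 0.81
Autonomous saving = 260.51 − 0.19(2129) = -144, so a = 144
C = 144 + 0.81(4679) = 144 + 3789.99 = 3933.99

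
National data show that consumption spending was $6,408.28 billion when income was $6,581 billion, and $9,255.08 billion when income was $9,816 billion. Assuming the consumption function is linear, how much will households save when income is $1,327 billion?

S = -457.76

MPC = (9255.08 − 6408.28)/(9816 − 6581) = 2846.8/3235 = 0.88
a = 6408.28 − 0.88(6581) = 6408.28 − 5791.28 = 617
C = 617 + 0.88(1327) = 1784.76
S = 1327 − 1784.76 = -457.76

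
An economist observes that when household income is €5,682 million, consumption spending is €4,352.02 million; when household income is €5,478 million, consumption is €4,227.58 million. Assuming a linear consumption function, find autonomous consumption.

a = 886

MPC = ΔC/ΔY = (4352.02 − 4227.58)/(5682 − 5478) = 124.44/204 = 0.61
a = C − MPC·Y = 4227.58 − 0.61(5478) = 4227.58 − 3341.58 = 886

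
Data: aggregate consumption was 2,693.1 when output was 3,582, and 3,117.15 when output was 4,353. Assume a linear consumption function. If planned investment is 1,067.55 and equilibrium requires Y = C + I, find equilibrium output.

Y = 3979

MPC = (3117.15 − 2693.1)/(4353 − 3582) = 424.05/771 = 0.55
a = 2693.1 − 0.55(3582) = 723
Equilibrium: Y = 723 + 0.55Y + 1067.55
0.45Y = 1790.55, so Y = 1790.55/0.45 = 3979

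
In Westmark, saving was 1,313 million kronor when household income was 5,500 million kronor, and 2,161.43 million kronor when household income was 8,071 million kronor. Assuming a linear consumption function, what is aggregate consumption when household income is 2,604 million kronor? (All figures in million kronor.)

MPS = ΔS/ΔY = (2161.43 − 1313)/(8071 − 5500) = 848.43/2571 = 0.33
MPC = 1 − MPS = 0.67
Autonomous saving = 1313 − 0.33(5500) = -502, so a = 502
C = 502 + 0.67(2604) = 502 + 1744.68 = 2246.68

C = 2246.68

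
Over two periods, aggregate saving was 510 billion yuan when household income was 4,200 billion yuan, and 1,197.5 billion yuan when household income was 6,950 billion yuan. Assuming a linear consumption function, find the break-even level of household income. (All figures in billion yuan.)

Y = 2160

MPS = ΔS/ΔY = (1197.5 − 510)/(6950 − 4200) = 687.5/2750 = 0.25
MPC = 1 − MPS = 0.75
From S(4200) = 510: −a + 0.25(4200) = 510, so a = 1050 − 510 = 540
Break-even (S = 0): Y = a/MPS = 540/0.25 = 2160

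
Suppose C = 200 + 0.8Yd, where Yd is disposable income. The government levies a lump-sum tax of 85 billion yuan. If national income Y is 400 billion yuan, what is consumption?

Yd = Y − T = 400 − 85 = 315
C = 200 + 0.8(315) = 200 + 252 = 452

C = 452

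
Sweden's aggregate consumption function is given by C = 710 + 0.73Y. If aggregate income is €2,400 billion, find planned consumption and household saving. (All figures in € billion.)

C = 2462; S = -62

C = 710 + 0.73(2400) = 710 + 1752 = 2462
S = Y − C = 2400 − 2462 = -62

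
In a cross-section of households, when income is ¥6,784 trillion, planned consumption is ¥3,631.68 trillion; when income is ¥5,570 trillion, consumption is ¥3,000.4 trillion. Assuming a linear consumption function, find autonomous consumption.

MPC = ΔC/ΔY = (3631.68 − 3000.4)/(6784 − 5570) = 631.28/1214 = 0.52
a = C − MPC·Y = 3000.4 − 0.52(5570) = 3000.4 − 2896.4 = 104

a = 104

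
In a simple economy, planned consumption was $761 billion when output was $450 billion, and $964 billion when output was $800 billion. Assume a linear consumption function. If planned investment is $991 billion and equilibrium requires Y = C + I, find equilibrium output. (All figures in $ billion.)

MPC = (964 − 761)/(800 − 450) = 203/350 = 0.58
a = 761 − 0.58(450) = 500
Equilibrium: Y = 500 + 0.58Y + 991
0.42Y = 1491, so Y = 1491/0.42 = 3550

Y = 3550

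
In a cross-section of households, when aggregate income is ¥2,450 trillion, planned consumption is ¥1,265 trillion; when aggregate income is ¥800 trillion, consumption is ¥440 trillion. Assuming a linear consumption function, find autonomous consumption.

MPC = ΔC/ΔY = (1265 − 440)/(2450 − 800) = 825/1650 = 0.5
a = C − MPC·Y = 440 − 0.5(800) = 440 − 400 = 40

a = 40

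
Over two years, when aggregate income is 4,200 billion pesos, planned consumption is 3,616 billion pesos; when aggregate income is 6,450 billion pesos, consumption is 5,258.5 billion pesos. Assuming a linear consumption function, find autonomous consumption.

a = 550

MPC = ΔC/ΔY = (5258.5 − 3616)/(6450 − 4200) = 1642.5/2250 = 0.73
a = C − MPC·Y = 3616 − 0.73(4200) = 3616 − 3066 = 550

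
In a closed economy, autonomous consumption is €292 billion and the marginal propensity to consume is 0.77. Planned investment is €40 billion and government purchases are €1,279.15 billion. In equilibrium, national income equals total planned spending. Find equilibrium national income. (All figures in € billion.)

Y = C + I + G = 292 + 0.77Y + 40 + 1279.15
Y − 0.77Y = 1611.15
0.23Y = 1611.15, so Y = 1611.15/0.23 = 7005

Y = 7005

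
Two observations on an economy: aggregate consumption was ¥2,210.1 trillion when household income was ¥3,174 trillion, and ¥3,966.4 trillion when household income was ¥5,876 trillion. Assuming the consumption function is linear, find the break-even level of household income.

Y = 420

MPC = (3966.4 − 2210.1)/(5876 − 3174) = 1756.3/2702 = 0.65
a = 2210.1 − 0.65(3174) = 2210.1 − 2063.1 = 147
Break-even: Y = a/(1−MPC) = 147/0.35 = 420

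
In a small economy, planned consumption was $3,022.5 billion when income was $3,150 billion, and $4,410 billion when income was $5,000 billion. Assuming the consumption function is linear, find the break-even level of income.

MPC = (4410 − 3022.5)/(5000 − 3150) = 1387.5/1850 = 0.75
a = 3022.5 − 0.75(3150) = 3022.5 − 2362.5 = 660
Break-even: Y = a/(1−MPC) = 660/0.25 = 2640

Y = 2640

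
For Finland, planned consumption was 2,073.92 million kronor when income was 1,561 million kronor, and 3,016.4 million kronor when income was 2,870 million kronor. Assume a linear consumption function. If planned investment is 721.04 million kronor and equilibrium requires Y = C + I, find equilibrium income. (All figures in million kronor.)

Y = 5968

MPC = (3016.4 − 2073.92)/(2870 − 1561) = 942.48/1309 = 0.72
a = 2073.92 − 0.72(1561) = 950
Equilibrium: Y = 950 + 0.72Y + 721.04
0.28Y = 1671.04, so Y = 1671.04/0.28 = 5968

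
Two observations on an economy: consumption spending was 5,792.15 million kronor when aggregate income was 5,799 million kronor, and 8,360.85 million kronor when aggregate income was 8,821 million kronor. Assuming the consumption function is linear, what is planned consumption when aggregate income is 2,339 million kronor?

C = 2851.15

MPC = (8360.85 − 5792.15)/(8821 − 5799) = 2568.7/3022 = 0.85
a = 5792.15 − 0.85(5799) = 5792.15 − 4929.15 = 863
C = 863 + 0.85(2339) = 863 + 1988.15 = 2851.15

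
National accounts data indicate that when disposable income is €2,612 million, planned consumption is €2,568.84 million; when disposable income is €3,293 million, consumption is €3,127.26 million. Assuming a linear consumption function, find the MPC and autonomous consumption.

MPC = ΔC/ΔY = (3127.26 − 2568.84)/(3293 − 2612) = 558.42/681 = 0.82
a = C − MPC·Y = 2568.84 − 0.82(2612) = 2568.84 − 2141.84 = 427

MPC = 0.82; a = 427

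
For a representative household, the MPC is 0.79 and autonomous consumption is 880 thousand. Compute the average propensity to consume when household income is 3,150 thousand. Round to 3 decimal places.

APC = 1.069

C = 880 + 0.79(3150) = 3368.5
APC = C/Y = 3368.5/3150 = 1.069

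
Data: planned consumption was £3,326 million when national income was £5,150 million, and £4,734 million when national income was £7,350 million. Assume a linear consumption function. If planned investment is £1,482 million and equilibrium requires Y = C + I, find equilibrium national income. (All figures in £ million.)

Y = 4200

MPC = (4734 − 3326)/(7350 − 5150) = 1408/2200 = 0.64
a = 3326 − 0.64(5150) = 30
Equilibrium: Y = 30 + 0.64Y + 1482
0.36Y = 1512, so Y = 1512/0.36 = 4200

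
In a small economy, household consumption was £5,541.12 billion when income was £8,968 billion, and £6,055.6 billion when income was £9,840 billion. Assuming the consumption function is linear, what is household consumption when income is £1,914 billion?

C = 1379.26

MPC = (6055.6 − 5541.12)/(9840 − 8968) = 514.48/872 = 0.59
a = 5541.12 − 0.59(8968) = 5541.12 − 5291.12 = 250
C = 250 + 0.59(1914) = 250 + 1129.26 = 1379.26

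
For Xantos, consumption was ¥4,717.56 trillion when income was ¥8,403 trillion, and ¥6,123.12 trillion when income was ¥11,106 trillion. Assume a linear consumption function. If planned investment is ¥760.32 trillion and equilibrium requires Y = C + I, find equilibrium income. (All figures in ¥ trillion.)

MPC = (6123.12 − 4717.56)/(11106 − 8403) = 1405.56/2703 = 0.52
a = 4717.56 − 0.52(8403) = 348
Equilibrium: Y = 348 + 0.52Y + 760.32
0.48Y = 1108.32, so Y = 1108.32/0.48 = 2309

Y = 2309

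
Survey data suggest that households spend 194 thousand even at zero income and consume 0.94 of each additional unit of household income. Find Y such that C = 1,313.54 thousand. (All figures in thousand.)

Y = 1191

194 + 0.94Y = 1313.54
0.94Y = 1119.54, so Y = 1119.54/0.94 = 1191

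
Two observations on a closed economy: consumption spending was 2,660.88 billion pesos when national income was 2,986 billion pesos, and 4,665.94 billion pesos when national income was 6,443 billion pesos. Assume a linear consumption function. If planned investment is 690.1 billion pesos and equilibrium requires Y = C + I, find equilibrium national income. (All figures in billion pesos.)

Y = 3855

MPC = (4665.94 − 2660.88)/(6443 − 2986) = 2005.06/3457 = 0.58
a = 2660.88 − 0.58(2986) = 929
Equilibrium: Y = 929 + 0.58Y + 690.1
0.42Y = 1619.1, so Y = 1619.1/0.42 = 3855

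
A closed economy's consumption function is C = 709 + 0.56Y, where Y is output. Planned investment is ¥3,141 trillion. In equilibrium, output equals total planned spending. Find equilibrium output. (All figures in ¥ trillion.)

Y = 8750

Y = C + I = 709 + 0.56Y + 3141
Y − 0.56Y = 3850
0.44Y = 3850, so Y = 3850/0.44 = 8750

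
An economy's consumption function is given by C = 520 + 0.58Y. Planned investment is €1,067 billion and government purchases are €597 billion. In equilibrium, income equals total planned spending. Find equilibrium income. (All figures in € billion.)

Y = 5200

Y = C + I + G = 520 + 0.58Y + 1067 + 597
Y − 0.58Y = 2184
0.42Y = 2184, so Y = 2184/0.42 = 5200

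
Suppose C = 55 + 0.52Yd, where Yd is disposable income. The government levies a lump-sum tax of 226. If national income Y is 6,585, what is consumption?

Yd = Y − T = 6585 − 226 = 6359
C = 55 + 0.52(6359) = 55 + 3306.68 = 3361.68

C = 3361.68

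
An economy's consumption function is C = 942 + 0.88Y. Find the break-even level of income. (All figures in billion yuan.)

Y = 7850

At break-even, C = Y: 942 + 0.88Y = Y
0.12Y = 942, so Y = 942/0.12 = 7850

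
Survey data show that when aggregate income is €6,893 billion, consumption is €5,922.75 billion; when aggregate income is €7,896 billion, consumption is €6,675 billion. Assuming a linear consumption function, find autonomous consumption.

a = 753

MPC = ΔC/ΔY = (6675 − 5922.75)/(7896 − 6893) = 752.25/1003 = 0.75
a = C − MPC·Y = 5922.75 − 0.75(6893) = 5922.75 − 5169.75 = 753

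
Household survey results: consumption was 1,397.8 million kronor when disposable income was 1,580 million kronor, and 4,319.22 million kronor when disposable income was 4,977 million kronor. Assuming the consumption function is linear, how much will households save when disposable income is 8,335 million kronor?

S = 1127.9

MPC = (4319.22 − 1397.8)/(4977 − 1580) = 2921.42/3397 = 0.86
a = 1397.8 − 0.86(1580) = 1397.8 − 1358.8 = 39
C = 39 + 0.86(8335) = 7207.1
S = 8335 − 7207.1 = 1127.9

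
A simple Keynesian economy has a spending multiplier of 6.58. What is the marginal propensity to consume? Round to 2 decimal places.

k = 1/(1 − MPC), so 1 − MPC = 1/k = 1/6.58 = 0.1520
MPC = 1 − 0.1520 = 0.85

MPC = 0.85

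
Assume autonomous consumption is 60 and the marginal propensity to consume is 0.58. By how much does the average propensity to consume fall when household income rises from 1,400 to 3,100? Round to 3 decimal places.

ΔAPC = 0.024

At Y = 1400: C = 60 + 0.58(1400) = 872, APC = 872/1400 = 0.6229
At Y = 3100: C = 1858, APC = 1858/3100 = 0.5994
Fall in APC = 0.6229 − 0.5994 = 0.0235 ≈ 0.024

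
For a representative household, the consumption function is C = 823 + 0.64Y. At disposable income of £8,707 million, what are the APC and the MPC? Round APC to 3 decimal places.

APC = 0.735; MPC = 0.64

MPC = 0.64 (the slope of the consumption function)
C = 823 + 0.64(8707) = 6395.48, so APC = 6395.48/8707 = 0.735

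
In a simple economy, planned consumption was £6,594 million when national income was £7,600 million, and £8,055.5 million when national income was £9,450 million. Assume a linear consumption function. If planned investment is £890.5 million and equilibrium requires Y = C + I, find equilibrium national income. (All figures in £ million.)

Y = 7050

MPC = (8055.5 − 6594)/(9450 − 7600) = 1461.5/1850 = 0.79
a = 6594 − 0.79(7600) = 590
Equilibrium: Y = 590 + 0.79Y + 890.5
0.21Y = 1480.5, so Y = 1480.5/0.21 = 7050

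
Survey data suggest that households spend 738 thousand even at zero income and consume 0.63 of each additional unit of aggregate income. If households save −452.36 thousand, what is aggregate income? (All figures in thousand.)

Y = 772

S = Y − C = -738 + 0.37Y
-738 + 0.37Y = -452.36, so 0.37Y = 285.64 and Y = 772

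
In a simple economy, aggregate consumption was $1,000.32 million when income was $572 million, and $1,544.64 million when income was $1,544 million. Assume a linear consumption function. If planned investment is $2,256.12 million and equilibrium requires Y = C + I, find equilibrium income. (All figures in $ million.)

Y = 6673

MPC = (1544.64 − 1000.32)/(1544 − 572) = 544.32/972 = 0.56
a = 1000.32 − 0.56(572) = 680
Equilibrium: Y = 680 + 0.56Y + 2256.12
0.44Y = 2936.12, so Y = 2936.12/0.44 = 6673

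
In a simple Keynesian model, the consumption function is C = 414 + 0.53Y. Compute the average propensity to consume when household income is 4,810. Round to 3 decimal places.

APC = 0.616

C = 414 + 0.53(4810) = 2963.3
APC = C/Y = 2963.3/4810 = 0.616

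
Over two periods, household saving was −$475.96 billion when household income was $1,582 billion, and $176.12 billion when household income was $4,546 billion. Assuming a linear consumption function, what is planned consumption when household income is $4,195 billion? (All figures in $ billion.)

MPS = ΔS/ΔY = (176.12 − (-475.96))/(4546 − 1582) = 652.08/2964 = 0.22
MPC = 1 − MPS = 0.78
Autonomous saving = -475.96 − 0.22(1582) = -824, so a = 824
C = 824 + 0.78(4195) = 824 + 3272.1 = 4096.1

C = 4096.1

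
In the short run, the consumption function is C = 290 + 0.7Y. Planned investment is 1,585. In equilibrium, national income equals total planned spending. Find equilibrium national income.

Y = 6250

Y = C + I = 290 + 0.7Y + 1585
Y − 0.7Y = 1875
0.3Y = 1875, so Y = 1875/0.3 = 6250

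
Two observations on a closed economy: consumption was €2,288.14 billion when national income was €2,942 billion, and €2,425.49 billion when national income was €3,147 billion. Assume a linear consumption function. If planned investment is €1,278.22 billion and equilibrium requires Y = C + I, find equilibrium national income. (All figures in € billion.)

MPC = (2425.49 − 2288.14)/(3147 − 2942) = 137.35/205 = 0.67
a = 2288.14 − 0.67(2942) = 317
Equilibrium: Y = 317 + 0.67Y + 1278.22
0.33Y = 1595.22, so Y = 1595.22/0.33 = 4834

Y = 4834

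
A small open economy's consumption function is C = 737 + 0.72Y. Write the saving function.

S = -737 + 0.28Y

S = Y − C = Y − (737 + 0.72Y) = -737 + (1 − 0.72)Y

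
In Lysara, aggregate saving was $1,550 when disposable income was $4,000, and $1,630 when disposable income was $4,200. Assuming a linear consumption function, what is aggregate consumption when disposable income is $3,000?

C = 1850

MPS = ΔS/ΔY = (1630 − 1550)/(4200 − 4000) = 80/200 = 0.4
MPC = 1 − MPS = 0.6
Autonomous saving = 1550 − 0.4(4000) = -50, so a = 50
C = 50 + 0.6(3000) = 50 + 1800 = 1850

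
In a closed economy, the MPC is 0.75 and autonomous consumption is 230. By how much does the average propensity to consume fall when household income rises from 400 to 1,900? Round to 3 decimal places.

ΔAPC = 0.454

At Y = 400: C = 230 + 0.75(400) = 530, APC = 530/400 = 1.3250
At Y = 1900: C = 1655, APC = 1655/1900 = 0.8711
Fall in APC = 1.3250 − 0.8711 = 0.4539 ≈ 0.454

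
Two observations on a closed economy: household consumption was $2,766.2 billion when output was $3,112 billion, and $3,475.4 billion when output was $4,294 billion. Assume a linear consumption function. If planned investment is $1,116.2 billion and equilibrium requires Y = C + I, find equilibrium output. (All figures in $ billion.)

MPC = (3475.4 − 2766.2)/(4294 − 3112) = 709.2/1182 = 0.6
a = 2766.2 − 0.6(3112) = 899
Equilibrium: Y = 899 + 0.6Y + 1116.2
0.4Y = 2015.2, so Y = 2015.2/0.4 = 5038

Y = 5038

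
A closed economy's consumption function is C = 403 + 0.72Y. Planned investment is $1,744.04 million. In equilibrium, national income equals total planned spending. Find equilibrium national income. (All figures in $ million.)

Y = 7668

Y = C + I = 403 + 0.72Y + 1744.04
Y − 0.72Y = 2147.04
0.28Y = 2147.04, so Y = 2147.04/0.28 = 7668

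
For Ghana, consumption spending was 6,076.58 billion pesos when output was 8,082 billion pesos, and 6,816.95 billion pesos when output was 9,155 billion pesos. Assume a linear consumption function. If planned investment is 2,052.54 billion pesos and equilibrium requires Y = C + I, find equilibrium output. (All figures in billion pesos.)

Y = 8234

MPC = (6816.95 − 6076.58)/(9155 − 8082) = 740.37/1073 = 0.69
a = 6076.58 − 0.69(8082) = 500
Equilibrium: Y = 500 + 0.69Y + 2052.54
0.31Y = 2552.54, so Y = 2552.54/0.31 = 8234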